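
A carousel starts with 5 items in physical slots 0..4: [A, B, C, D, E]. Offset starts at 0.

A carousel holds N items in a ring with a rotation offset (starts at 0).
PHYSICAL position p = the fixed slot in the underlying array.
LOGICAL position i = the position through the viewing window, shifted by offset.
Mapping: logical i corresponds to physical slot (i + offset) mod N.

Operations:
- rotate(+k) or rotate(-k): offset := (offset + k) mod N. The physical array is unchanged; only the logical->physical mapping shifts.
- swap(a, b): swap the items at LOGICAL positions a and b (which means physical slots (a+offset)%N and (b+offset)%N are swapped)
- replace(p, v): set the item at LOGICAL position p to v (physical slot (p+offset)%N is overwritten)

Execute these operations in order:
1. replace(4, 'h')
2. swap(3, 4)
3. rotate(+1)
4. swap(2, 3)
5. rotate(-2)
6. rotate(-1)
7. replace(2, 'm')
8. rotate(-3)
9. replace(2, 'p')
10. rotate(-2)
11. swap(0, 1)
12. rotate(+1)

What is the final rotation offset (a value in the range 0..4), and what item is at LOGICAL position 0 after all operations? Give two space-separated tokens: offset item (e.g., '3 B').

Answer: 4 D

Derivation:
After op 1 (replace(4, 'h')): offset=0, physical=[A,B,C,D,h], logical=[A,B,C,D,h]
After op 2 (swap(3, 4)): offset=0, physical=[A,B,C,h,D], logical=[A,B,C,h,D]
After op 3 (rotate(+1)): offset=1, physical=[A,B,C,h,D], logical=[B,C,h,D,A]
After op 4 (swap(2, 3)): offset=1, physical=[A,B,C,D,h], logical=[B,C,D,h,A]
After op 5 (rotate(-2)): offset=4, physical=[A,B,C,D,h], logical=[h,A,B,C,D]
After op 6 (rotate(-1)): offset=3, physical=[A,B,C,D,h], logical=[D,h,A,B,C]
After op 7 (replace(2, 'm')): offset=3, physical=[m,B,C,D,h], logical=[D,h,m,B,C]
After op 8 (rotate(-3)): offset=0, physical=[m,B,C,D,h], logical=[m,B,C,D,h]
After op 9 (replace(2, 'p')): offset=0, physical=[m,B,p,D,h], logical=[m,B,p,D,h]
After op 10 (rotate(-2)): offset=3, physical=[m,B,p,D,h], logical=[D,h,m,B,p]
After op 11 (swap(0, 1)): offset=3, physical=[m,B,p,h,D], logical=[h,D,m,B,p]
After op 12 (rotate(+1)): offset=4, physical=[m,B,p,h,D], logical=[D,m,B,p,h]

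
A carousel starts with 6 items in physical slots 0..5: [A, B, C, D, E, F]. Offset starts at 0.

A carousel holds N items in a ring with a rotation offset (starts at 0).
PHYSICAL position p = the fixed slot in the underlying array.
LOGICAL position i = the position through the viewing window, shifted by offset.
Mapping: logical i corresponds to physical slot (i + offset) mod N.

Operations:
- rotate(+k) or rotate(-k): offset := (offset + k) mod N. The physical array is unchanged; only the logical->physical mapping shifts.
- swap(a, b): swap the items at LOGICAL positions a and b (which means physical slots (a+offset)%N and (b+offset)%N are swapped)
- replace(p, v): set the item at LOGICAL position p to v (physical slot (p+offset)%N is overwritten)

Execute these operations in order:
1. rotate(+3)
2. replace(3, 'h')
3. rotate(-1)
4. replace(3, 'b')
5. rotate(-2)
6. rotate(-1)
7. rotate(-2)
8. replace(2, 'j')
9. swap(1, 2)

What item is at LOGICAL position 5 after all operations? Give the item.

Answer: C

Derivation:
After op 1 (rotate(+3)): offset=3, physical=[A,B,C,D,E,F], logical=[D,E,F,A,B,C]
After op 2 (replace(3, 'h')): offset=3, physical=[h,B,C,D,E,F], logical=[D,E,F,h,B,C]
After op 3 (rotate(-1)): offset=2, physical=[h,B,C,D,E,F], logical=[C,D,E,F,h,B]
After op 4 (replace(3, 'b')): offset=2, physical=[h,B,C,D,E,b], logical=[C,D,E,b,h,B]
After op 5 (rotate(-2)): offset=0, physical=[h,B,C,D,E,b], logical=[h,B,C,D,E,b]
After op 6 (rotate(-1)): offset=5, physical=[h,B,C,D,E,b], logical=[b,h,B,C,D,E]
After op 7 (rotate(-2)): offset=3, physical=[h,B,C,D,E,b], logical=[D,E,b,h,B,C]
After op 8 (replace(2, 'j')): offset=3, physical=[h,B,C,D,E,j], logical=[D,E,j,h,B,C]
After op 9 (swap(1, 2)): offset=3, physical=[h,B,C,D,j,E], logical=[D,j,E,h,B,C]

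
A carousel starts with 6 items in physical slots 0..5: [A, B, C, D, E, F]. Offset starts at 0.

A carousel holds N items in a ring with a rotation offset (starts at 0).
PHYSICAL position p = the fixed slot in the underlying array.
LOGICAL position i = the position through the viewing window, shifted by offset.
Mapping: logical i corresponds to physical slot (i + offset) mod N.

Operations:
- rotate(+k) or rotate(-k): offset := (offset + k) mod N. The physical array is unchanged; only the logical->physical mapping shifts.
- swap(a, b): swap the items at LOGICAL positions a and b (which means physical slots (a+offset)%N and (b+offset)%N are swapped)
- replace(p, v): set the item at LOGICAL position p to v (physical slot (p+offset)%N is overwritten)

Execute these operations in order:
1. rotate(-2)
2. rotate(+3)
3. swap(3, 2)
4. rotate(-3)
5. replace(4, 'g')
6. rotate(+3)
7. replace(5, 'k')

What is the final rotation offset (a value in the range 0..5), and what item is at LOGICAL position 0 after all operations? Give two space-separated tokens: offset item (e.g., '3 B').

Answer: 1 B

Derivation:
After op 1 (rotate(-2)): offset=4, physical=[A,B,C,D,E,F], logical=[E,F,A,B,C,D]
After op 2 (rotate(+3)): offset=1, physical=[A,B,C,D,E,F], logical=[B,C,D,E,F,A]
After op 3 (swap(3, 2)): offset=1, physical=[A,B,C,E,D,F], logical=[B,C,E,D,F,A]
After op 4 (rotate(-3)): offset=4, physical=[A,B,C,E,D,F], logical=[D,F,A,B,C,E]
After op 5 (replace(4, 'g')): offset=4, physical=[A,B,g,E,D,F], logical=[D,F,A,B,g,E]
After op 6 (rotate(+3)): offset=1, physical=[A,B,g,E,D,F], logical=[B,g,E,D,F,A]
After op 7 (replace(5, 'k')): offset=1, physical=[k,B,g,E,D,F], logical=[B,g,E,D,F,k]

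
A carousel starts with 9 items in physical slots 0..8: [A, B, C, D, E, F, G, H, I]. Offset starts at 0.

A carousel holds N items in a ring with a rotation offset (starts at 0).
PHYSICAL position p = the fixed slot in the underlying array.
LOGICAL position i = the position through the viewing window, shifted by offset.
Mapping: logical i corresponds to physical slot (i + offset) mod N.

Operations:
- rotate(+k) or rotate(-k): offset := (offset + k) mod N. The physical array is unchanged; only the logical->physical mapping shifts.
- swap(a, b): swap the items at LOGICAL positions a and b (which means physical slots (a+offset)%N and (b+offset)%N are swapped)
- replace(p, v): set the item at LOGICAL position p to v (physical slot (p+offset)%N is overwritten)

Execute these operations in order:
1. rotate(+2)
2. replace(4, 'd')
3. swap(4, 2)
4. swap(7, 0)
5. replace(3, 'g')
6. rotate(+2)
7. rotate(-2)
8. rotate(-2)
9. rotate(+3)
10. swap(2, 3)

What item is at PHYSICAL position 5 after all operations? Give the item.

Answer: E

Derivation:
After op 1 (rotate(+2)): offset=2, physical=[A,B,C,D,E,F,G,H,I], logical=[C,D,E,F,G,H,I,A,B]
After op 2 (replace(4, 'd')): offset=2, physical=[A,B,C,D,E,F,d,H,I], logical=[C,D,E,F,d,H,I,A,B]
After op 3 (swap(4, 2)): offset=2, physical=[A,B,C,D,d,F,E,H,I], logical=[C,D,d,F,E,H,I,A,B]
After op 4 (swap(7, 0)): offset=2, physical=[C,B,A,D,d,F,E,H,I], logical=[A,D,d,F,E,H,I,C,B]
After op 5 (replace(3, 'g')): offset=2, physical=[C,B,A,D,d,g,E,H,I], logical=[A,D,d,g,E,H,I,C,B]
After op 6 (rotate(+2)): offset=4, physical=[C,B,A,D,d,g,E,H,I], logical=[d,g,E,H,I,C,B,A,D]
After op 7 (rotate(-2)): offset=2, physical=[C,B,A,D,d,g,E,H,I], logical=[A,D,d,g,E,H,I,C,B]
After op 8 (rotate(-2)): offset=0, physical=[C,B,A,D,d,g,E,H,I], logical=[C,B,A,D,d,g,E,H,I]
After op 9 (rotate(+3)): offset=3, physical=[C,B,A,D,d,g,E,H,I], logical=[D,d,g,E,H,I,C,B,A]
After op 10 (swap(2, 3)): offset=3, physical=[C,B,A,D,d,E,g,H,I], logical=[D,d,E,g,H,I,C,B,A]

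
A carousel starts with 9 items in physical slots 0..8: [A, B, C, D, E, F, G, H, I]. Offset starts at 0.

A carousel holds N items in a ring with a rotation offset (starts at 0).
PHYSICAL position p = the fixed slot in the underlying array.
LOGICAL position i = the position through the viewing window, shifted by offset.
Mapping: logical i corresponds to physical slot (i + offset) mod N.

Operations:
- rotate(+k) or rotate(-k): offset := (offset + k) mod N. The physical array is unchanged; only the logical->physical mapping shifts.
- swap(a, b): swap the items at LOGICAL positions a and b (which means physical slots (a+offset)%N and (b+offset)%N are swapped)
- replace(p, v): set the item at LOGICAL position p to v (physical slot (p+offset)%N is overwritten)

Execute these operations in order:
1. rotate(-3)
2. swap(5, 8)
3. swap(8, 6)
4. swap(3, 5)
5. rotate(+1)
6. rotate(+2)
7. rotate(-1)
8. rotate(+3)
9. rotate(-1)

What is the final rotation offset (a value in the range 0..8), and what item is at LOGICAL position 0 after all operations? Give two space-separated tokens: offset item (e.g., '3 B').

After op 1 (rotate(-3)): offset=6, physical=[A,B,C,D,E,F,G,H,I], logical=[G,H,I,A,B,C,D,E,F]
After op 2 (swap(5, 8)): offset=6, physical=[A,B,F,D,E,C,G,H,I], logical=[G,H,I,A,B,F,D,E,C]
After op 3 (swap(8, 6)): offset=6, physical=[A,B,F,C,E,D,G,H,I], logical=[G,H,I,A,B,F,C,E,D]
After op 4 (swap(3, 5)): offset=6, physical=[F,B,A,C,E,D,G,H,I], logical=[G,H,I,F,B,A,C,E,D]
After op 5 (rotate(+1)): offset=7, physical=[F,B,A,C,E,D,G,H,I], logical=[H,I,F,B,A,C,E,D,G]
After op 6 (rotate(+2)): offset=0, physical=[F,B,A,C,E,D,G,H,I], logical=[F,B,A,C,E,D,G,H,I]
After op 7 (rotate(-1)): offset=8, physical=[F,B,A,C,E,D,G,H,I], logical=[I,F,B,A,C,E,D,G,H]
After op 8 (rotate(+3)): offset=2, physical=[F,B,A,C,E,D,G,H,I], logical=[A,C,E,D,G,H,I,F,B]
After op 9 (rotate(-1)): offset=1, physical=[F,B,A,C,E,D,G,H,I], logical=[B,A,C,E,D,G,H,I,F]

Answer: 1 B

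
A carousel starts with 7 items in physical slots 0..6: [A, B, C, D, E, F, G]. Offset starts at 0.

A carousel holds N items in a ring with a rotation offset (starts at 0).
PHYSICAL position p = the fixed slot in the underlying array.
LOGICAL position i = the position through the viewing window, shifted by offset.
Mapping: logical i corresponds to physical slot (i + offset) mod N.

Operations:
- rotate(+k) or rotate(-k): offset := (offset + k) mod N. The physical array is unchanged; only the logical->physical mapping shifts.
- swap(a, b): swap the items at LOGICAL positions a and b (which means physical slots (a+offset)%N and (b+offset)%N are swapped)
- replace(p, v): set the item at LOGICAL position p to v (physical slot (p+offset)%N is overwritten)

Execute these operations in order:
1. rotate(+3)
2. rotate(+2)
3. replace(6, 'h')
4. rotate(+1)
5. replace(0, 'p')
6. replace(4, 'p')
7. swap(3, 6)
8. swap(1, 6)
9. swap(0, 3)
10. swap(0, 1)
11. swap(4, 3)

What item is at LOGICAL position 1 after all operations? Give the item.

Answer: F

Derivation:
After op 1 (rotate(+3)): offset=3, physical=[A,B,C,D,E,F,G], logical=[D,E,F,G,A,B,C]
After op 2 (rotate(+2)): offset=5, physical=[A,B,C,D,E,F,G], logical=[F,G,A,B,C,D,E]
After op 3 (replace(6, 'h')): offset=5, physical=[A,B,C,D,h,F,G], logical=[F,G,A,B,C,D,h]
After op 4 (rotate(+1)): offset=6, physical=[A,B,C,D,h,F,G], logical=[G,A,B,C,D,h,F]
After op 5 (replace(0, 'p')): offset=6, physical=[A,B,C,D,h,F,p], logical=[p,A,B,C,D,h,F]
After op 6 (replace(4, 'p')): offset=6, physical=[A,B,C,p,h,F,p], logical=[p,A,B,C,p,h,F]
After op 7 (swap(3, 6)): offset=6, physical=[A,B,F,p,h,C,p], logical=[p,A,B,F,p,h,C]
After op 8 (swap(1, 6)): offset=6, physical=[C,B,F,p,h,A,p], logical=[p,C,B,F,p,h,A]
After op 9 (swap(0, 3)): offset=6, physical=[C,B,p,p,h,A,F], logical=[F,C,B,p,p,h,A]
After op 10 (swap(0, 1)): offset=6, physical=[F,B,p,p,h,A,C], logical=[C,F,B,p,p,h,A]
After op 11 (swap(4, 3)): offset=6, physical=[F,B,p,p,h,A,C], logical=[C,F,B,p,p,h,A]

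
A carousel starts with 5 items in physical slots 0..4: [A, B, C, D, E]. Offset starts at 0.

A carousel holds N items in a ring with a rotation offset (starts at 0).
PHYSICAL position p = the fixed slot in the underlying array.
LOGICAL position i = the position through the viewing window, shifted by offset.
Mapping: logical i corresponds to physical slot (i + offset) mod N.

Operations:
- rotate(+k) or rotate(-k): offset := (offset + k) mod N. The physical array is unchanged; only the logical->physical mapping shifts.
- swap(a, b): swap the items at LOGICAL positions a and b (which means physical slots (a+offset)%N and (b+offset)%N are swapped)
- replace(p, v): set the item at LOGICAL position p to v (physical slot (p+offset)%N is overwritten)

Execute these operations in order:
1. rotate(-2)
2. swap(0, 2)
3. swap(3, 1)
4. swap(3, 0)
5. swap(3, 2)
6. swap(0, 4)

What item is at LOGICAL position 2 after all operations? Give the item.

Answer: A

Derivation:
After op 1 (rotate(-2)): offset=3, physical=[A,B,C,D,E], logical=[D,E,A,B,C]
After op 2 (swap(0, 2)): offset=3, physical=[D,B,C,A,E], logical=[A,E,D,B,C]
After op 3 (swap(3, 1)): offset=3, physical=[D,E,C,A,B], logical=[A,B,D,E,C]
After op 4 (swap(3, 0)): offset=3, physical=[D,A,C,E,B], logical=[E,B,D,A,C]
After op 5 (swap(3, 2)): offset=3, physical=[A,D,C,E,B], logical=[E,B,A,D,C]
After op 6 (swap(0, 4)): offset=3, physical=[A,D,E,C,B], logical=[C,B,A,D,E]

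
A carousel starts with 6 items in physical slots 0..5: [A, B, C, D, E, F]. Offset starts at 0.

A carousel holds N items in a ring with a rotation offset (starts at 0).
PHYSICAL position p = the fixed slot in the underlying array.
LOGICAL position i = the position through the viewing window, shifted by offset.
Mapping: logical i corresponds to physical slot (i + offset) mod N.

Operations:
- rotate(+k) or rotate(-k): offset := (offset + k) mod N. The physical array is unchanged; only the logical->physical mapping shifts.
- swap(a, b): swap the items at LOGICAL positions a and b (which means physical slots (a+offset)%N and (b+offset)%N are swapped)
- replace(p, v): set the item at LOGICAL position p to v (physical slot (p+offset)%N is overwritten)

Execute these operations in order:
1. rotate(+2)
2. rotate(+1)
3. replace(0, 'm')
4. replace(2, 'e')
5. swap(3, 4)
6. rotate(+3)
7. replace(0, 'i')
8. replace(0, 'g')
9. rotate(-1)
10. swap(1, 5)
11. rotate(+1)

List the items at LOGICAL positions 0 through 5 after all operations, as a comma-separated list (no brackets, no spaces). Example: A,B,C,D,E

Answer: E,A,C,m,g,e

Derivation:
After op 1 (rotate(+2)): offset=2, physical=[A,B,C,D,E,F], logical=[C,D,E,F,A,B]
After op 2 (rotate(+1)): offset=3, physical=[A,B,C,D,E,F], logical=[D,E,F,A,B,C]
After op 3 (replace(0, 'm')): offset=3, physical=[A,B,C,m,E,F], logical=[m,E,F,A,B,C]
After op 4 (replace(2, 'e')): offset=3, physical=[A,B,C,m,E,e], logical=[m,E,e,A,B,C]
After op 5 (swap(3, 4)): offset=3, physical=[B,A,C,m,E,e], logical=[m,E,e,B,A,C]
After op 6 (rotate(+3)): offset=0, physical=[B,A,C,m,E,e], logical=[B,A,C,m,E,e]
After op 7 (replace(0, 'i')): offset=0, physical=[i,A,C,m,E,e], logical=[i,A,C,m,E,e]
After op 8 (replace(0, 'g')): offset=0, physical=[g,A,C,m,E,e], logical=[g,A,C,m,E,e]
After op 9 (rotate(-1)): offset=5, physical=[g,A,C,m,E,e], logical=[e,g,A,C,m,E]
After op 10 (swap(1, 5)): offset=5, physical=[E,A,C,m,g,e], logical=[e,E,A,C,m,g]
After op 11 (rotate(+1)): offset=0, physical=[E,A,C,m,g,e], logical=[E,A,C,m,g,e]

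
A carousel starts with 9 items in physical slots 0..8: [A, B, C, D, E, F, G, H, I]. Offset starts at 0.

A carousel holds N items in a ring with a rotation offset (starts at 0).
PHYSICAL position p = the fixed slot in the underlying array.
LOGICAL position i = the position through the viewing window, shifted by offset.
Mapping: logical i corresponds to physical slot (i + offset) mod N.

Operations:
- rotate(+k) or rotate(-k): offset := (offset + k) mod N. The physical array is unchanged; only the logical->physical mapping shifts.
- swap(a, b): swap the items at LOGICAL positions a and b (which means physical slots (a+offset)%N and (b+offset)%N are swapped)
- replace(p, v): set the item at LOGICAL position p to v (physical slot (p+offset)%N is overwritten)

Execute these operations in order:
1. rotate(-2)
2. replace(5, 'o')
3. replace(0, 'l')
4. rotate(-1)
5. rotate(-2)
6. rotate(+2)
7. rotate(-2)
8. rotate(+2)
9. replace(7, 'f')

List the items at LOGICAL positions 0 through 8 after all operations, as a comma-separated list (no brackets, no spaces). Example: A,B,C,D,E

After op 1 (rotate(-2)): offset=7, physical=[A,B,C,D,E,F,G,H,I], logical=[H,I,A,B,C,D,E,F,G]
After op 2 (replace(5, 'o')): offset=7, physical=[A,B,C,o,E,F,G,H,I], logical=[H,I,A,B,C,o,E,F,G]
After op 3 (replace(0, 'l')): offset=7, physical=[A,B,C,o,E,F,G,l,I], logical=[l,I,A,B,C,o,E,F,G]
After op 4 (rotate(-1)): offset=6, physical=[A,B,C,o,E,F,G,l,I], logical=[G,l,I,A,B,C,o,E,F]
After op 5 (rotate(-2)): offset=4, physical=[A,B,C,o,E,F,G,l,I], logical=[E,F,G,l,I,A,B,C,o]
After op 6 (rotate(+2)): offset=6, physical=[A,B,C,o,E,F,G,l,I], logical=[G,l,I,A,B,C,o,E,F]
After op 7 (rotate(-2)): offset=4, physical=[A,B,C,o,E,F,G,l,I], logical=[E,F,G,l,I,A,B,C,o]
After op 8 (rotate(+2)): offset=6, physical=[A,B,C,o,E,F,G,l,I], logical=[G,l,I,A,B,C,o,E,F]
After op 9 (replace(7, 'f')): offset=6, physical=[A,B,C,o,f,F,G,l,I], logical=[G,l,I,A,B,C,o,f,F]

Answer: G,l,I,A,B,C,o,f,F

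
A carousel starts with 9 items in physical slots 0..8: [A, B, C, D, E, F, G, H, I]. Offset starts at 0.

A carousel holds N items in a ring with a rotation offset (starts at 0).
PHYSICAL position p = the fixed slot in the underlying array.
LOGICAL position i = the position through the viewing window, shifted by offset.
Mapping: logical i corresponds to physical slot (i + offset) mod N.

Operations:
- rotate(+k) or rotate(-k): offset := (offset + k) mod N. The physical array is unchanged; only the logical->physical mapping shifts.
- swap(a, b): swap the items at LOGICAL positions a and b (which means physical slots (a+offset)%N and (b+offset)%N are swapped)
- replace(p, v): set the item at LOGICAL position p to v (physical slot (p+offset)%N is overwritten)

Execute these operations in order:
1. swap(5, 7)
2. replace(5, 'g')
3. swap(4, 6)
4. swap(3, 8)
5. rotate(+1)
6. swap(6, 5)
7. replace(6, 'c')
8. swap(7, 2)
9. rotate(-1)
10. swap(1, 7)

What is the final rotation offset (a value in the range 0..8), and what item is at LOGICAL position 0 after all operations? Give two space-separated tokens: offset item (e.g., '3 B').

Answer: 0 A

Derivation:
After op 1 (swap(5, 7)): offset=0, physical=[A,B,C,D,E,H,G,F,I], logical=[A,B,C,D,E,H,G,F,I]
After op 2 (replace(5, 'g')): offset=0, physical=[A,B,C,D,E,g,G,F,I], logical=[A,B,C,D,E,g,G,F,I]
After op 3 (swap(4, 6)): offset=0, physical=[A,B,C,D,G,g,E,F,I], logical=[A,B,C,D,G,g,E,F,I]
After op 4 (swap(3, 8)): offset=0, physical=[A,B,C,I,G,g,E,F,D], logical=[A,B,C,I,G,g,E,F,D]
After op 5 (rotate(+1)): offset=1, physical=[A,B,C,I,G,g,E,F,D], logical=[B,C,I,G,g,E,F,D,A]
After op 6 (swap(6, 5)): offset=1, physical=[A,B,C,I,G,g,F,E,D], logical=[B,C,I,G,g,F,E,D,A]
After op 7 (replace(6, 'c')): offset=1, physical=[A,B,C,I,G,g,F,c,D], logical=[B,C,I,G,g,F,c,D,A]
After op 8 (swap(7, 2)): offset=1, physical=[A,B,C,D,G,g,F,c,I], logical=[B,C,D,G,g,F,c,I,A]
After op 9 (rotate(-1)): offset=0, physical=[A,B,C,D,G,g,F,c,I], logical=[A,B,C,D,G,g,F,c,I]
After op 10 (swap(1, 7)): offset=0, physical=[A,c,C,D,G,g,F,B,I], logical=[A,c,C,D,G,g,F,B,I]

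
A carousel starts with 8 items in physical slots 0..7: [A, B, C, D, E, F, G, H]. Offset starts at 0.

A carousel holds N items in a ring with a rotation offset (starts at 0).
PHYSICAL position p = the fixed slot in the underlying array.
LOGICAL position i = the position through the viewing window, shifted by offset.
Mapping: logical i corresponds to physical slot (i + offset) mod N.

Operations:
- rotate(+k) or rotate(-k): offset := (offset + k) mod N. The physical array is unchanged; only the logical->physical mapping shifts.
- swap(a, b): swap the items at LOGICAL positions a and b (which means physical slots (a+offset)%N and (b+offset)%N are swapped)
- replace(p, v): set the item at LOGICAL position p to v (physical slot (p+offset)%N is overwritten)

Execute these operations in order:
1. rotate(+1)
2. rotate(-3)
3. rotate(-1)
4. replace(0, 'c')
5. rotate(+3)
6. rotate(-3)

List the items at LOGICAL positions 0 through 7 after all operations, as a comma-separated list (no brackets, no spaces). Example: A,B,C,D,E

After op 1 (rotate(+1)): offset=1, physical=[A,B,C,D,E,F,G,H], logical=[B,C,D,E,F,G,H,A]
After op 2 (rotate(-3)): offset=6, physical=[A,B,C,D,E,F,G,H], logical=[G,H,A,B,C,D,E,F]
After op 3 (rotate(-1)): offset=5, physical=[A,B,C,D,E,F,G,H], logical=[F,G,H,A,B,C,D,E]
After op 4 (replace(0, 'c')): offset=5, physical=[A,B,C,D,E,c,G,H], logical=[c,G,H,A,B,C,D,E]
After op 5 (rotate(+3)): offset=0, physical=[A,B,C,D,E,c,G,H], logical=[A,B,C,D,E,c,G,H]
After op 6 (rotate(-3)): offset=5, physical=[A,B,C,D,E,c,G,H], logical=[c,G,H,A,B,C,D,E]

Answer: c,G,H,A,B,C,D,E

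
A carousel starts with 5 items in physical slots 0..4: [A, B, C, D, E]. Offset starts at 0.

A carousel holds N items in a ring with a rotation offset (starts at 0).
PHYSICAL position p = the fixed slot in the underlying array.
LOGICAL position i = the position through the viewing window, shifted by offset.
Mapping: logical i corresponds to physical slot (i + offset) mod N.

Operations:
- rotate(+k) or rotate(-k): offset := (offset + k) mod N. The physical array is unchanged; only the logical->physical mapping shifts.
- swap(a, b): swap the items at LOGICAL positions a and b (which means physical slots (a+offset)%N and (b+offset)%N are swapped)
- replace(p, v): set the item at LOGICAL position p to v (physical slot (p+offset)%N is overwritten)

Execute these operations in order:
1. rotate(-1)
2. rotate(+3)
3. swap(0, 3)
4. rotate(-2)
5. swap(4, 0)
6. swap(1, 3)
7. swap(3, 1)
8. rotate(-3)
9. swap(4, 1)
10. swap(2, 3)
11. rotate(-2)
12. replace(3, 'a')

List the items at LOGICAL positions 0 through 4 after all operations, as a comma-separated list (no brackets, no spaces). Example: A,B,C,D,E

Answer: C,D,A,a,E

Derivation:
After op 1 (rotate(-1)): offset=4, physical=[A,B,C,D,E], logical=[E,A,B,C,D]
After op 2 (rotate(+3)): offset=2, physical=[A,B,C,D,E], logical=[C,D,E,A,B]
After op 3 (swap(0, 3)): offset=2, physical=[C,B,A,D,E], logical=[A,D,E,C,B]
After op 4 (rotate(-2)): offset=0, physical=[C,B,A,D,E], logical=[C,B,A,D,E]
After op 5 (swap(4, 0)): offset=0, physical=[E,B,A,D,C], logical=[E,B,A,D,C]
After op 6 (swap(1, 3)): offset=0, physical=[E,D,A,B,C], logical=[E,D,A,B,C]
After op 7 (swap(3, 1)): offset=0, physical=[E,B,A,D,C], logical=[E,B,A,D,C]
After op 8 (rotate(-3)): offset=2, physical=[E,B,A,D,C], logical=[A,D,C,E,B]
After op 9 (swap(4, 1)): offset=2, physical=[E,D,A,B,C], logical=[A,B,C,E,D]
After op 10 (swap(2, 3)): offset=2, physical=[C,D,A,B,E], logical=[A,B,E,C,D]
After op 11 (rotate(-2)): offset=0, physical=[C,D,A,B,E], logical=[C,D,A,B,E]
After op 12 (replace(3, 'a')): offset=0, physical=[C,D,A,a,E], logical=[C,D,A,a,E]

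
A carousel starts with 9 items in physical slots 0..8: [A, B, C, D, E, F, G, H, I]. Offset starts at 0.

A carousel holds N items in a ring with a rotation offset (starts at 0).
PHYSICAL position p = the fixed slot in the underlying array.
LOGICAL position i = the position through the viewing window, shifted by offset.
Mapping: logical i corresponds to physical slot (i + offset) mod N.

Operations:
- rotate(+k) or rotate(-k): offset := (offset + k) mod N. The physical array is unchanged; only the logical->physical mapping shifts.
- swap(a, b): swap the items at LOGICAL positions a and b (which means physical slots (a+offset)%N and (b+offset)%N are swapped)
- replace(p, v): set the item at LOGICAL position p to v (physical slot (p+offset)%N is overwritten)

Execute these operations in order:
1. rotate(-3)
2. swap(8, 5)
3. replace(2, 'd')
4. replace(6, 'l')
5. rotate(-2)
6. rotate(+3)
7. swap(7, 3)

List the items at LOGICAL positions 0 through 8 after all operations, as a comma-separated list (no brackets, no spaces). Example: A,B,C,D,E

Answer: H,d,A,C,F,l,E,B,G

Derivation:
After op 1 (rotate(-3)): offset=6, physical=[A,B,C,D,E,F,G,H,I], logical=[G,H,I,A,B,C,D,E,F]
After op 2 (swap(8, 5)): offset=6, physical=[A,B,F,D,E,C,G,H,I], logical=[G,H,I,A,B,F,D,E,C]
After op 3 (replace(2, 'd')): offset=6, physical=[A,B,F,D,E,C,G,H,d], logical=[G,H,d,A,B,F,D,E,C]
After op 4 (replace(6, 'l')): offset=6, physical=[A,B,F,l,E,C,G,H,d], logical=[G,H,d,A,B,F,l,E,C]
After op 5 (rotate(-2)): offset=4, physical=[A,B,F,l,E,C,G,H,d], logical=[E,C,G,H,d,A,B,F,l]
After op 6 (rotate(+3)): offset=7, physical=[A,B,F,l,E,C,G,H,d], logical=[H,d,A,B,F,l,E,C,G]
After op 7 (swap(7, 3)): offset=7, physical=[A,C,F,l,E,B,G,H,d], logical=[H,d,A,C,F,l,E,B,G]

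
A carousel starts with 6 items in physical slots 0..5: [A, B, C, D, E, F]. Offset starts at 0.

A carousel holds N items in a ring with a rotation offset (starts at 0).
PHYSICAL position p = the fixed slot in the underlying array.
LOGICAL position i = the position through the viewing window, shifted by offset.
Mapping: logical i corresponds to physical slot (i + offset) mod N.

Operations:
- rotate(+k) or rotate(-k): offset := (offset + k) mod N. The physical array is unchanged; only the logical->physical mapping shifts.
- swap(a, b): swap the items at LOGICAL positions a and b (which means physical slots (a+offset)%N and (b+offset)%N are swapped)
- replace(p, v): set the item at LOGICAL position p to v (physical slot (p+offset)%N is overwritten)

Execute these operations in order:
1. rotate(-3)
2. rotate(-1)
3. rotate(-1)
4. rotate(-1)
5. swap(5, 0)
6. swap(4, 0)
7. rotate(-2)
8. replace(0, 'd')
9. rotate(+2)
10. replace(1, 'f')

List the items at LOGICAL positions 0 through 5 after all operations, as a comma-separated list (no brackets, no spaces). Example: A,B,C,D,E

After op 1 (rotate(-3)): offset=3, physical=[A,B,C,D,E,F], logical=[D,E,F,A,B,C]
After op 2 (rotate(-1)): offset=2, physical=[A,B,C,D,E,F], logical=[C,D,E,F,A,B]
After op 3 (rotate(-1)): offset=1, physical=[A,B,C,D,E,F], logical=[B,C,D,E,F,A]
After op 4 (rotate(-1)): offset=0, physical=[A,B,C,D,E,F], logical=[A,B,C,D,E,F]
After op 5 (swap(5, 0)): offset=0, physical=[F,B,C,D,E,A], logical=[F,B,C,D,E,A]
After op 6 (swap(4, 0)): offset=0, physical=[E,B,C,D,F,A], logical=[E,B,C,D,F,A]
After op 7 (rotate(-2)): offset=4, physical=[E,B,C,D,F,A], logical=[F,A,E,B,C,D]
After op 8 (replace(0, 'd')): offset=4, physical=[E,B,C,D,d,A], logical=[d,A,E,B,C,D]
After op 9 (rotate(+2)): offset=0, physical=[E,B,C,D,d,A], logical=[E,B,C,D,d,A]
After op 10 (replace(1, 'f')): offset=0, physical=[E,f,C,D,d,A], logical=[E,f,C,D,d,A]

Answer: E,f,C,D,d,A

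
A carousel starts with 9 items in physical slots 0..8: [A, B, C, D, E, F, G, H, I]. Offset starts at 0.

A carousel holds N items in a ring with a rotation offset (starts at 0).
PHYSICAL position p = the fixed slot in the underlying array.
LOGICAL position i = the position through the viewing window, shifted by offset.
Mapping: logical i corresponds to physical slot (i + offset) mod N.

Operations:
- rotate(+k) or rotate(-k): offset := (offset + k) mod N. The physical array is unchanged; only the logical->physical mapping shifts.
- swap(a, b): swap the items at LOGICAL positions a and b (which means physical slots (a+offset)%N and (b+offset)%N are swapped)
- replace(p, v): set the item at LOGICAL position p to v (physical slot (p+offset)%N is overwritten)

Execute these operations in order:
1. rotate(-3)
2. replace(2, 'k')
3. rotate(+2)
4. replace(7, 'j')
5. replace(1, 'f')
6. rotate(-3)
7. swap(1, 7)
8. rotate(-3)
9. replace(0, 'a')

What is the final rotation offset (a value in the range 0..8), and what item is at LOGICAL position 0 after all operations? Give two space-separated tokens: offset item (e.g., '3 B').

After op 1 (rotate(-3)): offset=6, physical=[A,B,C,D,E,F,G,H,I], logical=[G,H,I,A,B,C,D,E,F]
After op 2 (replace(2, 'k')): offset=6, physical=[A,B,C,D,E,F,G,H,k], logical=[G,H,k,A,B,C,D,E,F]
After op 3 (rotate(+2)): offset=8, physical=[A,B,C,D,E,F,G,H,k], logical=[k,A,B,C,D,E,F,G,H]
After op 4 (replace(7, 'j')): offset=8, physical=[A,B,C,D,E,F,j,H,k], logical=[k,A,B,C,D,E,F,j,H]
After op 5 (replace(1, 'f')): offset=8, physical=[f,B,C,D,E,F,j,H,k], logical=[k,f,B,C,D,E,F,j,H]
After op 6 (rotate(-3)): offset=5, physical=[f,B,C,D,E,F,j,H,k], logical=[F,j,H,k,f,B,C,D,E]
After op 7 (swap(1, 7)): offset=5, physical=[f,B,C,j,E,F,D,H,k], logical=[F,D,H,k,f,B,C,j,E]
After op 8 (rotate(-3)): offset=2, physical=[f,B,C,j,E,F,D,H,k], logical=[C,j,E,F,D,H,k,f,B]
After op 9 (replace(0, 'a')): offset=2, physical=[f,B,a,j,E,F,D,H,k], logical=[a,j,E,F,D,H,k,f,B]

Answer: 2 a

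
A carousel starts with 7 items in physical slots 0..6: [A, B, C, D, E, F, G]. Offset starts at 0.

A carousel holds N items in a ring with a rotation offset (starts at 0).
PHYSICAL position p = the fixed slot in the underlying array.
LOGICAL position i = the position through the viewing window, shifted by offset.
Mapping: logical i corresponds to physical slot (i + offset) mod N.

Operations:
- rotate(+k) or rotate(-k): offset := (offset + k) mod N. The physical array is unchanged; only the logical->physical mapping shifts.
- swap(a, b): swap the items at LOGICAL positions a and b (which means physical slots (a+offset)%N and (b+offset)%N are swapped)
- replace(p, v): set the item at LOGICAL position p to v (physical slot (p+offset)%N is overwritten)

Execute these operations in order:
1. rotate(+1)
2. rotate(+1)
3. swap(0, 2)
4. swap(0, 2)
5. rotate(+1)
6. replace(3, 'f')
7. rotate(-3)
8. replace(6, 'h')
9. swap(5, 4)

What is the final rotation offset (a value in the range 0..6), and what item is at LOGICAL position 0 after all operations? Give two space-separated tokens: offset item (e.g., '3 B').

After op 1 (rotate(+1)): offset=1, physical=[A,B,C,D,E,F,G], logical=[B,C,D,E,F,G,A]
After op 2 (rotate(+1)): offset=2, physical=[A,B,C,D,E,F,G], logical=[C,D,E,F,G,A,B]
After op 3 (swap(0, 2)): offset=2, physical=[A,B,E,D,C,F,G], logical=[E,D,C,F,G,A,B]
After op 4 (swap(0, 2)): offset=2, physical=[A,B,C,D,E,F,G], logical=[C,D,E,F,G,A,B]
After op 5 (rotate(+1)): offset=3, physical=[A,B,C,D,E,F,G], logical=[D,E,F,G,A,B,C]
After op 6 (replace(3, 'f')): offset=3, physical=[A,B,C,D,E,F,f], logical=[D,E,F,f,A,B,C]
After op 7 (rotate(-3)): offset=0, physical=[A,B,C,D,E,F,f], logical=[A,B,C,D,E,F,f]
After op 8 (replace(6, 'h')): offset=0, physical=[A,B,C,D,E,F,h], logical=[A,B,C,D,E,F,h]
After op 9 (swap(5, 4)): offset=0, physical=[A,B,C,D,F,E,h], logical=[A,B,C,D,F,E,h]

Answer: 0 A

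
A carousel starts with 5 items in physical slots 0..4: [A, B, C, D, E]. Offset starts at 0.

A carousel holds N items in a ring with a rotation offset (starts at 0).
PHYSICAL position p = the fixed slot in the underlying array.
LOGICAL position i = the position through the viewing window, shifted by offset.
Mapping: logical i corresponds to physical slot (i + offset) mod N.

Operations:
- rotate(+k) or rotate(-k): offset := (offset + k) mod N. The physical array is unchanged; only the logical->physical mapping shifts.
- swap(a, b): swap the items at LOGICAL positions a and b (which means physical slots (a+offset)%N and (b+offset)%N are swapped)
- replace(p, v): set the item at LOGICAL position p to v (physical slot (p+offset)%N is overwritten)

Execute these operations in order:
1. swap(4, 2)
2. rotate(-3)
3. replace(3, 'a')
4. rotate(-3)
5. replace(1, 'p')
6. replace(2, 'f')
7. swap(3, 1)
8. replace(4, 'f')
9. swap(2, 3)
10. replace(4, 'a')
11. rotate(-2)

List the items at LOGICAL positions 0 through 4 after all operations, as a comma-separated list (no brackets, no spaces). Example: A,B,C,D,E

Answer: f,a,C,E,p

Derivation:
After op 1 (swap(4, 2)): offset=0, physical=[A,B,E,D,C], logical=[A,B,E,D,C]
After op 2 (rotate(-3)): offset=2, physical=[A,B,E,D,C], logical=[E,D,C,A,B]
After op 3 (replace(3, 'a')): offset=2, physical=[a,B,E,D,C], logical=[E,D,C,a,B]
After op 4 (rotate(-3)): offset=4, physical=[a,B,E,D,C], logical=[C,a,B,E,D]
After op 5 (replace(1, 'p')): offset=4, physical=[p,B,E,D,C], logical=[C,p,B,E,D]
After op 6 (replace(2, 'f')): offset=4, physical=[p,f,E,D,C], logical=[C,p,f,E,D]
After op 7 (swap(3, 1)): offset=4, physical=[E,f,p,D,C], logical=[C,E,f,p,D]
After op 8 (replace(4, 'f')): offset=4, physical=[E,f,p,f,C], logical=[C,E,f,p,f]
After op 9 (swap(2, 3)): offset=4, physical=[E,p,f,f,C], logical=[C,E,p,f,f]
After op 10 (replace(4, 'a')): offset=4, physical=[E,p,f,a,C], logical=[C,E,p,f,a]
After op 11 (rotate(-2)): offset=2, physical=[E,p,f,a,C], logical=[f,a,C,E,p]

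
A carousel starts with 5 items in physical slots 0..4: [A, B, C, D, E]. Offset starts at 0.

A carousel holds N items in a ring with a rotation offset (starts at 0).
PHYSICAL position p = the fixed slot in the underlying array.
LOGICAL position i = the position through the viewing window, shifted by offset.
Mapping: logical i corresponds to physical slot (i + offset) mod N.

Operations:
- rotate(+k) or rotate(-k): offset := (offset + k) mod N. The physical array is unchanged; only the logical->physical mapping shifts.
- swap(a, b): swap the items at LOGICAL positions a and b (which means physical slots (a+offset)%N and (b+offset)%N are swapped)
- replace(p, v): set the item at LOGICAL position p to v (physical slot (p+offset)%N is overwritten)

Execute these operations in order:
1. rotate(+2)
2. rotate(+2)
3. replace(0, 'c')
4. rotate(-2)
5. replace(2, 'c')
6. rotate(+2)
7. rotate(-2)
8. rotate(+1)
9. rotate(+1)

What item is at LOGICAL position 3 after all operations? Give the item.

After op 1 (rotate(+2)): offset=2, physical=[A,B,C,D,E], logical=[C,D,E,A,B]
After op 2 (rotate(+2)): offset=4, physical=[A,B,C,D,E], logical=[E,A,B,C,D]
After op 3 (replace(0, 'c')): offset=4, physical=[A,B,C,D,c], logical=[c,A,B,C,D]
After op 4 (rotate(-2)): offset=2, physical=[A,B,C,D,c], logical=[C,D,c,A,B]
After op 5 (replace(2, 'c')): offset=2, physical=[A,B,C,D,c], logical=[C,D,c,A,B]
After op 6 (rotate(+2)): offset=4, physical=[A,B,C,D,c], logical=[c,A,B,C,D]
After op 7 (rotate(-2)): offset=2, physical=[A,B,C,D,c], logical=[C,D,c,A,B]
After op 8 (rotate(+1)): offset=3, physical=[A,B,C,D,c], logical=[D,c,A,B,C]
After op 9 (rotate(+1)): offset=4, physical=[A,B,C,D,c], logical=[c,A,B,C,D]

Answer: C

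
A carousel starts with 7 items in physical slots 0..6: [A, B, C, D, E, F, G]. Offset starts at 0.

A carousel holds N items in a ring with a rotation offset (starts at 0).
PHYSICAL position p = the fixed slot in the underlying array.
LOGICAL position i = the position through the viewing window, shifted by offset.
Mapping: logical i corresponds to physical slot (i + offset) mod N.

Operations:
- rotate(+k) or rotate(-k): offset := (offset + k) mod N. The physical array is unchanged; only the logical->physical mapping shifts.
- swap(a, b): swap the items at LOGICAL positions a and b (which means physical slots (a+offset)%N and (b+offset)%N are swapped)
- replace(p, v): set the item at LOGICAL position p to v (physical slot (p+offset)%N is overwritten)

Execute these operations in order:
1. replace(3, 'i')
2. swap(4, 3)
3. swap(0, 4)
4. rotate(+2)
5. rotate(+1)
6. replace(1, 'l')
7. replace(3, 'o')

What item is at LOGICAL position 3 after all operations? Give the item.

After op 1 (replace(3, 'i')): offset=0, physical=[A,B,C,i,E,F,G], logical=[A,B,C,i,E,F,G]
After op 2 (swap(4, 3)): offset=0, physical=[A,B,C,E,i,F,G], logical=[A,B,C,E,i,F,G]
After op 3 (swap(0, 4)): offset=0, physical=[i,B,C,E,A,F,G], logical=[i,B,C,E,A,F,G]
After op 4 (rotate(+2)): offset=2, physical=[i,B,C,E,A,F,G], logical=[C,E,A,F,G,i,B]
After op 5 (rotate(+1)): offset=3, physical=[i,B,C,E,A,F,G], logical=[E,A,F,G,i,B,C]
After op 6 (replace(1, 'l')): offset=3, physical=[i,B,C,E,l,F,G], logical=[E,l,F,G,i,B,C]
After op 7 (replace(3, 'o')): offset=3, physical=[i,B,C,E,l,F,o], logical=[E,l,F,o,i,B,C]

Answer: o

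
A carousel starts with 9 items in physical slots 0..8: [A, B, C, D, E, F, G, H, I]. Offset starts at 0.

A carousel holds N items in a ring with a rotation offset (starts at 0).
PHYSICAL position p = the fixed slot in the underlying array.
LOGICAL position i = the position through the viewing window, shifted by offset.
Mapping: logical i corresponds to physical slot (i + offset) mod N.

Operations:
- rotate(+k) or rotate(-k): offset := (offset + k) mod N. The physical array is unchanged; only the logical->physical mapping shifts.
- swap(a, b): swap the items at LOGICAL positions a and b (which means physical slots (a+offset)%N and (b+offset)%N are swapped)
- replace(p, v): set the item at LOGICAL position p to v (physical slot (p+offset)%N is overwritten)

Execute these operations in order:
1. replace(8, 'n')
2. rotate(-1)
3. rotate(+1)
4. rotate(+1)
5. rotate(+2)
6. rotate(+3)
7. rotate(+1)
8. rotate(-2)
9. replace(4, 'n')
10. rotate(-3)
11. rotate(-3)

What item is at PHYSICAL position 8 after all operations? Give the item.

After op 1 (replace(8, 'n')): offset=0, physical=[A,B,C,D,E,F,G,H,n], logical=[A,B,C,D,E,F,G,H,n]
After op 2 (rotate(-1)): offset=8, physical=[A,B,C,D,E,F,G,H,n], logical=[n,A,B,C,D,E,F,G,H]
After op 3 (rotate(+1)): offset=0, physical=[A,B,C,D,E,F,G,H,n], logical=[A,B,C,D,E,F,G,H,n]
After op 4 (rotate(+1)): offset=1, physical=[A,B,C,D,E,F,G,H,n], logical=[B,C,D,E,F,G,H,n,A]
After op 5 (rotate(+2)): offset=3, physical=[A,B,C,D,E,F,G,H,n], logical=[D,E,F,G,H,n,A,B,C]
After op 6 (rotate(+3)): offset=6, physical=[A,B,C,D,E,F,G,H,n], logical=[G,H,n,A,B,C,D,E,F]
After op 7 (rotate(+1)): offset=7, physical=[A,B,C,D,E,F,G,H,n], logical=[H,n,A,B,C,D,E,F,G]
After op 8 (rotate(-2)): offset=5, physical=[A,B,C,D,E,F,G,H,n], logical=[F,G,H,n,A,B,C,D,E]
After op 9 (replace(4, 'n')): offset=5, physical=[n,B,C,D,E,F,G,H,n], logical=[F,G,H,n,n,B,C,D,E]
After op 10 (rotate(-3)): offset=2, physical=[n,B,C,D,E,F,G,H,n], logical=[C,D,E,F,G,H,n,n,B]
After op 11 (rotate(-3)): offset=8, physical=[n,B,C,D,E,F,G,H,n], logical=[n,n,B,C,D,E,F,G,H]

Answer: n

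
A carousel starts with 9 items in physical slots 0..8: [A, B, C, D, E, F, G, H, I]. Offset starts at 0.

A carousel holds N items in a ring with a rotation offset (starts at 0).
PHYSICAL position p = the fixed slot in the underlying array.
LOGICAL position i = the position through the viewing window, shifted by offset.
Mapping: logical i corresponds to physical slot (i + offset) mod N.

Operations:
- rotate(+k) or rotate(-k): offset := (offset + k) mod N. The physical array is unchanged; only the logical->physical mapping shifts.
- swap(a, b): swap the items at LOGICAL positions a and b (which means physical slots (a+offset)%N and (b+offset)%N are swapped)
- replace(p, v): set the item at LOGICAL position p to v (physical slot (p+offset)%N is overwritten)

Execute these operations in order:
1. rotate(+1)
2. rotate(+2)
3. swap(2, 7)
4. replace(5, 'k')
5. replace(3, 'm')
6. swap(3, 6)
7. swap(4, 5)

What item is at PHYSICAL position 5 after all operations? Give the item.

Answer: B

Derivation:
After op 1 (rotate(+1)): offset=1, physical=[A,B,C,D,E,F,G,H,I], logical=[B,C,D,E,F,G,H,I,A]
After op 2 (rotate(+2)): offset=3, physical=[A,B,C,D,E,F,G,H,I], logical=[D,E,F,G,H,I,A,B,C]
After op 3 (swap(2, 7)): offset=3, physical=[A,F,C,D,E,B,G,H,I], logical=[D,E,B,G,H,I,A,F,C]
After op 4 (replace(5, 'k')): offset=3, physical=[A,F,C,D,E,B,G,H,k], logical=[D,E,B,G,H,k,A,F,C]
After op 5 (replace(3, 'm')): offset=3, physical=[A,F,C,D,E,B,m,H,k], logical=[D,E,B,m,H,k,A,F,C]
After op 6 (swap(3, 6)): offset=3, physical=[m,F,C,D,E,B,A,H,k], logical=[D,E,B,A,H,k,m,F,C]
After op 7 (swap(4, 5)): offset=3, physical=[m,F,C,D,E,B,A,k,H], logical=[D,E,B,A,k,H,m,F,C]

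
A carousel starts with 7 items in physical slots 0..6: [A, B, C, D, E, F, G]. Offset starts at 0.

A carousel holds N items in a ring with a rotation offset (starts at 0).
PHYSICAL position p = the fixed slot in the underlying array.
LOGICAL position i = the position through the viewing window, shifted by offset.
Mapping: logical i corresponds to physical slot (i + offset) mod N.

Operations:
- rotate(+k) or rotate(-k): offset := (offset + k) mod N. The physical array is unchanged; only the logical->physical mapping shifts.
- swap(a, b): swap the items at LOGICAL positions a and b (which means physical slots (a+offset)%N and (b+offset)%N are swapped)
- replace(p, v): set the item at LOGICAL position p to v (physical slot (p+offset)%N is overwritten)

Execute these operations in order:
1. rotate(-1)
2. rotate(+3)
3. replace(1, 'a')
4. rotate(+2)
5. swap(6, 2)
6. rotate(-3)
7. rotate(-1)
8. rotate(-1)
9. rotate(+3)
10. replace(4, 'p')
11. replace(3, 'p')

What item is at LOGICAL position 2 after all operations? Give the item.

Answer: E

Derivation:
After op 1 (rotate(-1)): offset=6, physical=[A,B,C,D,E,F,G], logical=[G,A,B,C,D,E,F]
After op 2 (rotate(+3)): offset=2, physical=[A,B,C,D,E,F,G], logical=[C,D,E,F,G,A,B]
After op 3 (replace(1, 'a')): offset=2, physical=[A,B,C,a,E,F,G], logical=[C,a,E,F,G,A,B]
After op 4 (rotate(+2)): offset=4, physical=[A,B,C,a,E,F,G], logical=[E,F,G,A,B,C,a]
After op 5 (swap(6, 2)): offset=4, physical=[A,B,C,G,E,F,a], logical=[E,F,a,A,B,C,G]
After op 6 (rotate(-3)): offset=1, physical=[A,B,C,G,E,F,a], logical=[B,C,G,E,F,a,A]
After op 7 (rotate(-1)): offset=0, physical=[A,B,C,G,E,F,a], logical=[A,B,C,G,E,F,a]
After op 8 (rotate(-1)): offset=6, physical=[A,B,C,G,E,F,a], logical=[a,A,B,C,G,E,F]
After op 9 (rotate(+3)): offset=2, physical=[A,B,C,G,E,F,a], logical=[C,G,E,F,a,A,B]
After op 10 (replace(4, 'p')): offset=2, physical=[A,B,C,G,E,F,p], logical=[C,G,E,F,p,A,B]
After op 11 (replace(3, 'p')): offset=2, physical=[A,B,C,G,E,p,p], logical=[C,G,E,p,p,A,B]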